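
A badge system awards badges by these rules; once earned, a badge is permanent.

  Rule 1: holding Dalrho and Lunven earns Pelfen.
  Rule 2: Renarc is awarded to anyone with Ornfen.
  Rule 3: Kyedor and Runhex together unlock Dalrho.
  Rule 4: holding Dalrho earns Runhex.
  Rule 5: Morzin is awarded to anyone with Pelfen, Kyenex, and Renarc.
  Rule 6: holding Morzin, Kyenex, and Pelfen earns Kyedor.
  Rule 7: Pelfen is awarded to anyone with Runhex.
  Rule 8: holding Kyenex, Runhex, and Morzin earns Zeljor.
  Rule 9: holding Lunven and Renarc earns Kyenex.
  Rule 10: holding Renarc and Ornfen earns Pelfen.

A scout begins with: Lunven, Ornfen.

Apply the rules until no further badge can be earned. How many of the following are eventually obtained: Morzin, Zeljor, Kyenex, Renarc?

3

With Ornfen, Renarc is earned (Rule 2).
With Lunven and Renarc, Kyenex is earned (Rule 9).
With Renarc and Ornfen, Pelfen is earned (Rule 10).
With Pelfen, Kyenex, and Renarc, Morzin is earned (Rule 5).
Morzin: reached.
Zeljor would need Kyenex, Runhex, and Morzin (Rule 8), but Runhex is never earned.
Kyenex: reached.
Renarc: reached.
Reached: Morzin, Kyenex, and Renarc — 3 of the 4.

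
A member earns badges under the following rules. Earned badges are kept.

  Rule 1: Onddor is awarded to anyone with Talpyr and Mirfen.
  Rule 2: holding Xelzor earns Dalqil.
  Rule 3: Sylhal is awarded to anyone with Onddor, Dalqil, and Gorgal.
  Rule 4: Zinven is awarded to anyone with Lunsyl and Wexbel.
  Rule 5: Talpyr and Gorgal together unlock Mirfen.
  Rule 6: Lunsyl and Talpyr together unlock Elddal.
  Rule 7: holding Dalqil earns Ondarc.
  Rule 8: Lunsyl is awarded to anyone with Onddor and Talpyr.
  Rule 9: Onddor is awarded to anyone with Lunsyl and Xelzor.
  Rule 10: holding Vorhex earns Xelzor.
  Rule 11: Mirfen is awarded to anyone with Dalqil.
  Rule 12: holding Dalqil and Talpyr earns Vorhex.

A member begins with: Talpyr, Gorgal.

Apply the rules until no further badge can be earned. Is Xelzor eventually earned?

No

Xelzor would need Vorhex (Rule 10), but Vorhex is never earned.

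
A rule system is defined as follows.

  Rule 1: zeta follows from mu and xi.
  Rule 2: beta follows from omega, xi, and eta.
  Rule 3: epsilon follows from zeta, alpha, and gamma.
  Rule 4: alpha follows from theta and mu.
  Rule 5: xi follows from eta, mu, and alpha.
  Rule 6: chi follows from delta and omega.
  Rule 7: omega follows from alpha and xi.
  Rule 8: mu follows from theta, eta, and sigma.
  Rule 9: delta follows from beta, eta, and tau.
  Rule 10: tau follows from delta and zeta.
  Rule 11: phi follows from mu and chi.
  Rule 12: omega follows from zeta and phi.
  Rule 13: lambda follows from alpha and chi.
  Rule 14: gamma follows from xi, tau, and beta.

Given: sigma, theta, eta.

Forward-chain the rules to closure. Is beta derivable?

From theta, eta, and sigma, Rule 8 gives mu.
theta and mu hold, so alpha follows (Rule 4).
eta, mu, and alpha hold, so xi follows (Rule 5).
From alpha and xi, Rule 7 gives omega.
omega, xi, and eta hold, so beta follows (Rule 2).

Yes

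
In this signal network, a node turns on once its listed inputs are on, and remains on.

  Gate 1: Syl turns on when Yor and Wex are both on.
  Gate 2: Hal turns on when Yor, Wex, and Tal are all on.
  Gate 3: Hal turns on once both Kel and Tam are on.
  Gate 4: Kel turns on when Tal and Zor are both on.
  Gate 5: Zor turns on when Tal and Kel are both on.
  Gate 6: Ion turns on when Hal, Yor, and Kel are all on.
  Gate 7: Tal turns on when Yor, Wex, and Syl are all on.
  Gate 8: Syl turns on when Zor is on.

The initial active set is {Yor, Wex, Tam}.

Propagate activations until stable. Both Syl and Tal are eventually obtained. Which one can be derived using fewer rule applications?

Syl: Yor and Wex are on, so Syl turns on (Gate 1). [1 rule application]
Tal: Yor and Wex are on, so Syl turns on (Gate 1). Yor, Wex, and Syl are on, so Tal turns on (Gate 7). [2 rule applications]
Syl needs fewer.

Syl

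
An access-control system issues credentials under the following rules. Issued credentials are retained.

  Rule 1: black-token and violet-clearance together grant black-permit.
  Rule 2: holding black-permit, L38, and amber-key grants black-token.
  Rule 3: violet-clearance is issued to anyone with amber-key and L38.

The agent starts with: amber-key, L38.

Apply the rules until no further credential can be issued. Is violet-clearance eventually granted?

Yes

Holding amber-key and L38 grants violet-clearance (Rule 3).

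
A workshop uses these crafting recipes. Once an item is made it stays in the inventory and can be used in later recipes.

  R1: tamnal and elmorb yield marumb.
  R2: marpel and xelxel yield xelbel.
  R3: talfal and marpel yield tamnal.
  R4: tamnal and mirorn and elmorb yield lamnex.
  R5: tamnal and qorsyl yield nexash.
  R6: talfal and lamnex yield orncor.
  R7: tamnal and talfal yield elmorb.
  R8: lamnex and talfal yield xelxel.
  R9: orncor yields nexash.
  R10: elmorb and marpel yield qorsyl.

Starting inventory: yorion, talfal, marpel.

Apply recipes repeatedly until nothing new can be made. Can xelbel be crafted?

xelbel would need marpel and xelxel (R2), but xelxel is never obtained.

No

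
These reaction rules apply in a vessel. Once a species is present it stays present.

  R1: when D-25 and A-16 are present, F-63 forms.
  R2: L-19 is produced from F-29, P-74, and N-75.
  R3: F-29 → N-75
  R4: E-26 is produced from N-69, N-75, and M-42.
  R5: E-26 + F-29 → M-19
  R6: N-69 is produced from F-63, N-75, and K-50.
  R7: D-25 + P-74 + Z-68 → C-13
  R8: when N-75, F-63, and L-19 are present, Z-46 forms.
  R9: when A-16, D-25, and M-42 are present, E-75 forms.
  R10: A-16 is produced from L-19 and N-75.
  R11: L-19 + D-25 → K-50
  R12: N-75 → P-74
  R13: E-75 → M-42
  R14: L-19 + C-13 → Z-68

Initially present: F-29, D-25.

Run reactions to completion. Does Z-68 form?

No

Z-68 would need L-19 and C-13 (R14), but C-13 never forms.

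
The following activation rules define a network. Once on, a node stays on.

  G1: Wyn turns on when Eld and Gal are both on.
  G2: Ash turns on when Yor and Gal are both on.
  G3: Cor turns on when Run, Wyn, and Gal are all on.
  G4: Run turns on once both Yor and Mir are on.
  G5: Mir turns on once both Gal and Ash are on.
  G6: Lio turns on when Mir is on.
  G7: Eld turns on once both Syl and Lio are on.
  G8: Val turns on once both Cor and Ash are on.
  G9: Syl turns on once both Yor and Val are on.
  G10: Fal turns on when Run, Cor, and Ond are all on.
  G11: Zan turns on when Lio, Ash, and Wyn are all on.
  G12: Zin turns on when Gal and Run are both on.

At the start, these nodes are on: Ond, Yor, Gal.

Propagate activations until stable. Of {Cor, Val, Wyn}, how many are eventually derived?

Cor would need Run, Wyn, and Gal (G3), but Wyn never turns on.
Val would need Cor and Ash (G8), but Cor never turns on.
Wyn would need Eld and Gal (G1), but Eld never turns on.
None of the 3 are reached.

0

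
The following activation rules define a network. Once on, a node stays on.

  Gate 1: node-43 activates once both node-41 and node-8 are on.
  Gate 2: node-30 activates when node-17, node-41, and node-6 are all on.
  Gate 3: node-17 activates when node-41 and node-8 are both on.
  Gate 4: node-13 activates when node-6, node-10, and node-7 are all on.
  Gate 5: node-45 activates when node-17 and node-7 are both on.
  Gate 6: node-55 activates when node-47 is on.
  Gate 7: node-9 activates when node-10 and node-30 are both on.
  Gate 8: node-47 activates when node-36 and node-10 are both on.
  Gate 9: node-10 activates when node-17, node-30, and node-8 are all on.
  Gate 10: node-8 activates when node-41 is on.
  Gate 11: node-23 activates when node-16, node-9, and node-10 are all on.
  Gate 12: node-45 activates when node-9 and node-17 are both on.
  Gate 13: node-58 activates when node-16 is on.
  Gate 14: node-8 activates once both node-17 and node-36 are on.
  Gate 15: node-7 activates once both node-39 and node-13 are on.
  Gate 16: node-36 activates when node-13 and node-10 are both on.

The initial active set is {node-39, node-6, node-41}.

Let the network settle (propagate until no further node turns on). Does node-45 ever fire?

Yes

node-41 is on, so node-8 activates (Gate 10).
Gate 3: node-41 and node-8 on → node-17 on.
Gate 2: node-17, node-41, and node-6 on → node-30 on.
Gate 9: node-17, node-30, and node-8 on → node-10 on.
Gate 7: node-10 and node-30 on → node-9 on.
Gate 12: node-9 and node-17 on → node-45 on.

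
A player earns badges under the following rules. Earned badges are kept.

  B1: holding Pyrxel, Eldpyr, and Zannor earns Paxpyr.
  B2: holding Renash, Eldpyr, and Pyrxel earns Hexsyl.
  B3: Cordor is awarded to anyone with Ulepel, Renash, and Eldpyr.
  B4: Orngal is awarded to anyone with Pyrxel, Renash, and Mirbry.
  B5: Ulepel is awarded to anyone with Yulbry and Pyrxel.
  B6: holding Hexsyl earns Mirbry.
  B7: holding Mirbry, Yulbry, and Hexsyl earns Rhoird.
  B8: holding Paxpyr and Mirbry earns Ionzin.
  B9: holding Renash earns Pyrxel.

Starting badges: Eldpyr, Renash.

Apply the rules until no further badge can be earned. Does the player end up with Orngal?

With Renash, Pyrxel is earned (B9).
With Renash, Eldpyr, and Pyrxel, Hexsyl is earned (B2).
With Hexsyl, Mirbry is earned (B6).
With Pyrxel, Renash, and Mirbry, Orngal is earned (B4).

Yes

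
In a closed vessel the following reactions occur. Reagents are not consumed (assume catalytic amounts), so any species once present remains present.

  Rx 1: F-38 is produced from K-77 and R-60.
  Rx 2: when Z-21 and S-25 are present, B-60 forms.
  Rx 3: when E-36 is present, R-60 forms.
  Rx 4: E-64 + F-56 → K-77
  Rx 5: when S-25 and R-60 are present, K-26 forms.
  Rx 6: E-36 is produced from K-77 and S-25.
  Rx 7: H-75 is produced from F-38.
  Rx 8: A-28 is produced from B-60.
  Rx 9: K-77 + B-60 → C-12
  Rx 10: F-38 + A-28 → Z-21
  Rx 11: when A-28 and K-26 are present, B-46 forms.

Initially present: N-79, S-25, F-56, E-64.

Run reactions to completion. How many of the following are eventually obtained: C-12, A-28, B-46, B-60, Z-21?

C-12 would need K-77 and B-60 (Rx 9), but B-60 never forms.
A-28 would need B-60 (Rx 8), but B-60 never forms.
B-46 would need A-28 and K-26 (Rx 11), but A-28 never forms.
B-60 would need Z-21 and S-25 (Rx 2), but Z-21 never forms.
Z-21 would need F-38 and A-28 (Rx 10), but A-28 never forms.
None of the 5 are reached.

0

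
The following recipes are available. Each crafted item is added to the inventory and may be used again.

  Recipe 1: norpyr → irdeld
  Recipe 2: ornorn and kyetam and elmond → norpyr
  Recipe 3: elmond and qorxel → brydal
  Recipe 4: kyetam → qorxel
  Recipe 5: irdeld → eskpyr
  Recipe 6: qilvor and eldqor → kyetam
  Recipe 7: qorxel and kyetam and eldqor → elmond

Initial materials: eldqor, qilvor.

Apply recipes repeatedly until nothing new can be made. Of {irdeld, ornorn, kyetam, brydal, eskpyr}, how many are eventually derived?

Using Recipe 6, qilvor and eldqor make kyetam.
kyetam → qorxel (Recipe 4).
qorxel and kyetam and eldqor → elmond (Recipe 7).
elmond and qorxel → brydal (Recipe 3).
irdeld would need norpyr (Recipe 1), but norpyr is never obtained.
No rule produces ornorn, and it is not given.
kyetam: reached.
brydal: reached.
eskpyr would need irdeld (Recipe 5), but irdeld is never obtained.
Reached: kyetam and brydal — 2 of the 5.

2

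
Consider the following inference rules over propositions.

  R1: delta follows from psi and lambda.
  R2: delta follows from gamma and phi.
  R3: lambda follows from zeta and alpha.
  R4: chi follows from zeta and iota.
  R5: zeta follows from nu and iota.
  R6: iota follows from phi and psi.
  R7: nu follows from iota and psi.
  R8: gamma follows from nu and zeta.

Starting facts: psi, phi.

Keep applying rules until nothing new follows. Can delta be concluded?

phi and psi hold, so iota follows (R6).
iota and psi hold, so nu follows (R7).
nu and iota hold, so zeta follows (R5).
From nu and zeta, R8 gives gamma.
From gamma and phi, R2 gives delta.

Yes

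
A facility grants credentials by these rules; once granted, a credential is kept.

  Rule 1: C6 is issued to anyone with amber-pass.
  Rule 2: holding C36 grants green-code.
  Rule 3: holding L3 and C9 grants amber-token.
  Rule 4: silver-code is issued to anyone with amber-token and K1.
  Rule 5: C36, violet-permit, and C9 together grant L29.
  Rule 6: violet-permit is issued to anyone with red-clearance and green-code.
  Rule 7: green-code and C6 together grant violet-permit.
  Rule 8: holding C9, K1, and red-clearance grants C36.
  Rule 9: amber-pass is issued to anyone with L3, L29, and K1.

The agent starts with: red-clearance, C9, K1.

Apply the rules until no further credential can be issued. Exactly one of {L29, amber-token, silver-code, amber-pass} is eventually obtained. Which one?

Holding C9, K1, and red-clearance grants C36 (Rule 8).
Holding C36 grants green-code (Rule 2).
Holding red-clearance and green-code grants violet-permit (Rule 6).
Holding C36, violet-permit, and C9 grants L29 (Rule 5).
amber-pass would need L3, L29, and K1 (Rule 9), but L3 is never granted. silver-code would need amber-token and K1 (Rule 4), but amber-token is never granted. amber-token would need L3 and C9 (Rule 3), but L3 is never granted.

L29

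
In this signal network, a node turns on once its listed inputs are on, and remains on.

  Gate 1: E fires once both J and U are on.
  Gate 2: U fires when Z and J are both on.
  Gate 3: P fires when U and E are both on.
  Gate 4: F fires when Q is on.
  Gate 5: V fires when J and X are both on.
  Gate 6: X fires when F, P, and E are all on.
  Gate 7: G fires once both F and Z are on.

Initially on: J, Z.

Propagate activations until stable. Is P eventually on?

Gate 2: Z and J on → U on.
J and U are on, so E fires (Gate 1).
U and E are on, so P fires (Gate 3).

Yes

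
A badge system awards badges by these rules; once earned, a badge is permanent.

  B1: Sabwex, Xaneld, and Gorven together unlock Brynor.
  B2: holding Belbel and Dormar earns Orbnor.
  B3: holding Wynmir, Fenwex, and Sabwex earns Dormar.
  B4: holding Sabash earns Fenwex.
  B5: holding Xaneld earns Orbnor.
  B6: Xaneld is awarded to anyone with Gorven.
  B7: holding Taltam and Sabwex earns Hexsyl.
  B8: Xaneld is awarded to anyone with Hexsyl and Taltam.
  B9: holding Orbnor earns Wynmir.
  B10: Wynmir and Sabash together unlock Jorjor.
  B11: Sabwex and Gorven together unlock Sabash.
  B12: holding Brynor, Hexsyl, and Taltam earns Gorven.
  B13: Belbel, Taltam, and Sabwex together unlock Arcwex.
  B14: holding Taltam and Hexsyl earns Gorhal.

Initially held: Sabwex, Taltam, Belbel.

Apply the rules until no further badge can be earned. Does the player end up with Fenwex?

No

Fenwex would need Sabash (B4), but Sabash is never earned.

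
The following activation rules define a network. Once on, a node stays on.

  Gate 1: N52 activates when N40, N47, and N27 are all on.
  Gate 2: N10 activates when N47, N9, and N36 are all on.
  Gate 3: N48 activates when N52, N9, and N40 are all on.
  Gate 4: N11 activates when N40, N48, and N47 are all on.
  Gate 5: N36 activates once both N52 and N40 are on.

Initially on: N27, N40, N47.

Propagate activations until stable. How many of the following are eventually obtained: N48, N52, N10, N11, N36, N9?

Gate 1: N40, N47, and N27 on → N52 on.
N52 and N40 are on, so N36 activates (Gate 5).
N48 would need N52, N9, and N40 (Gate 3), but N9 never turns on.
N52: reached.
N10 would need N47, N9, and N36 (Gate 2), but N9 never turns on.
N11 would need N40, N48, and N47 (Gate 4), but N48 never turns on.
N36: reached.
No rule produces N9, and it is not given.
Reached: N52 and N36 — 2 of the 6.

2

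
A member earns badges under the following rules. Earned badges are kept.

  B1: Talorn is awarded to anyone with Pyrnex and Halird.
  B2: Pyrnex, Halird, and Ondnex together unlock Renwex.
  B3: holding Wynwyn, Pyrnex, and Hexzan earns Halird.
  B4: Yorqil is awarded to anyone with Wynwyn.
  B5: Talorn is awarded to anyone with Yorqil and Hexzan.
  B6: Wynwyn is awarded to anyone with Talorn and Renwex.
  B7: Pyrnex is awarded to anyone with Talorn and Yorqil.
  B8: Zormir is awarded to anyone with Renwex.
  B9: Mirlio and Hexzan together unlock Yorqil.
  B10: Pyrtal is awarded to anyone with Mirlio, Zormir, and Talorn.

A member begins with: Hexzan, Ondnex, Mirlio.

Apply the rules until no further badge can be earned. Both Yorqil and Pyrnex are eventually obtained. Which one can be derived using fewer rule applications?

Yorqil

Yorqil: With Mirlio and Hexzan, Yorqil is earned (B9). [1 rule application]
Pyrnex: With Mirlio and Hexzan, Yorqil is earned (B9). With Yorqil and Hexzan, Talorn is earned (B5). With Talorn and Yorqil, Pyrnex is earned (B7). [3 rule applications]
Yorqil needs fewer.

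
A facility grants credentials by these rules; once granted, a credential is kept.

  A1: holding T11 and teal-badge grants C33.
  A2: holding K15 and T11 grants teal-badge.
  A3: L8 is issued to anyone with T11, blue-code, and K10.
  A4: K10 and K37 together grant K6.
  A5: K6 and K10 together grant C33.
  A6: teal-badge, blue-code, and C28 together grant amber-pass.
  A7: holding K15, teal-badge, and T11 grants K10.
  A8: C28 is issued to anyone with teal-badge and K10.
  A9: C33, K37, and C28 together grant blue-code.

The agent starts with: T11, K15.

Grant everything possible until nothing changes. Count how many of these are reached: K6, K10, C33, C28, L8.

Holding K15 and T11 grants teal-badge (A2).
Holding K15, teal-badge, and T11 grants K10 (A7).
Holding T11 and teal-badge grants C33 (A1).
Holding teal-badge and K10 grants C28 (A8).
K6 would need K10 and K37 (A4), but K37 is never granted.
K10: reached.
C33: reached.
C28: reached.
L8 would need T11, blue-code, and K10 (A3), but blue-code is never granted.
Reached: K10, C33, and C28 — 3 of the 5.

3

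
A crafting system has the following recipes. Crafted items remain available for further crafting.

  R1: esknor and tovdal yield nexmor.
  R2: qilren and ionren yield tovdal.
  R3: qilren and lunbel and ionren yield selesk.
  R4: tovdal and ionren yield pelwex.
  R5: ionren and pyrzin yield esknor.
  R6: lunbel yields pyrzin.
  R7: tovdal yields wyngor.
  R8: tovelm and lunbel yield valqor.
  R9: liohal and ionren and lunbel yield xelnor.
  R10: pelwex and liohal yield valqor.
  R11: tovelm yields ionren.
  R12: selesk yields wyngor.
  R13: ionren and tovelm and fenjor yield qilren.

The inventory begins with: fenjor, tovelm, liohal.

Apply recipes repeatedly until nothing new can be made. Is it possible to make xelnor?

No

xelnor would need liohal, ionren, and lunbel (R9), but lunbel is never obtained.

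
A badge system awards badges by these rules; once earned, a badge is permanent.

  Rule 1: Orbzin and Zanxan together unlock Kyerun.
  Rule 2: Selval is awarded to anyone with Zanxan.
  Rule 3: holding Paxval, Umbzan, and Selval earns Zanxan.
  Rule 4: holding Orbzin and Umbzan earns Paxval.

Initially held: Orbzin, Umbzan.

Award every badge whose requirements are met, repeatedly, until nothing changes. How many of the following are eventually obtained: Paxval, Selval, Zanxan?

With Orbzin and Umbzan, Paxval is earned (Rule 4).
Paxval: reached.
Selval would need Zanxan (Rule 2), but Zanxan is never earned.
Zanxan would need Paxval, Umbzan, and Selval (Rule 3), but Selval is never earned.
Reached: Paxval — 1 of the 3.

1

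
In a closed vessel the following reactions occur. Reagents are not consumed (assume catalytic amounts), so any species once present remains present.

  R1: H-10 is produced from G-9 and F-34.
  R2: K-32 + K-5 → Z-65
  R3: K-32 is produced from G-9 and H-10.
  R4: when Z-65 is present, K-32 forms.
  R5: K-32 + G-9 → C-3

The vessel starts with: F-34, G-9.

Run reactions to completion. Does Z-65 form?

Z-65 would need K-32 and K-5 (R2), but K-5 never forms.

No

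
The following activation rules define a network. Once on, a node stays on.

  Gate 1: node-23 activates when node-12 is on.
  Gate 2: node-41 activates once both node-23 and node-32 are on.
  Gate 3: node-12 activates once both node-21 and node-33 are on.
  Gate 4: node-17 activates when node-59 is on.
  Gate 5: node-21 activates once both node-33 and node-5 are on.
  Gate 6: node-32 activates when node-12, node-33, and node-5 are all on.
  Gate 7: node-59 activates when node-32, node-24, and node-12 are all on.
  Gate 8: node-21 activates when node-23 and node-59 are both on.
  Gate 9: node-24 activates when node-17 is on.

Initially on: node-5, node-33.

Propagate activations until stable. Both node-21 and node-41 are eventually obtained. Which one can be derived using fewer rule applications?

node-21: node-33 and node-5 are on, so node-21 activates (Gate 5). [1 rule application]
node-41: node-33 and node-5 are on, so node-21 activates (Gate 5). Gate 3: node-21 and node-33 on → node-12 on. Gate 6: node-12, node-33, and node-5 on → node-32 on. Gate 1: node-12 on → node-23 on. Gate 2: node-23 and node-32 on → node-41 on. [5 rule applications]
node-21 needs fewer.

node-21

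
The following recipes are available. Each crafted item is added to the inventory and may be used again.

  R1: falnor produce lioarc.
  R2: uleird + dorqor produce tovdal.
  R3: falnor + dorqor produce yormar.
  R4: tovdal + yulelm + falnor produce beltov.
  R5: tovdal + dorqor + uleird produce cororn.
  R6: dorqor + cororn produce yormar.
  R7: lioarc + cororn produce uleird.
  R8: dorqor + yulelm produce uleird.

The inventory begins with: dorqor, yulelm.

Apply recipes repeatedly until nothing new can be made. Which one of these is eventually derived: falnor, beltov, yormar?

Using R8, dorqor and yulelm make uleird.
Using R2, uleird and dorqor make tovdal.
Using R5, tovdal, dorqor, and uleird make cororn.
dorqor + cororn → yormar (R6).
beltov would need tovdal, yulelm, and falnor (R4), but falnor is never obtained. No rule produces falnor, and it is not given.

yormar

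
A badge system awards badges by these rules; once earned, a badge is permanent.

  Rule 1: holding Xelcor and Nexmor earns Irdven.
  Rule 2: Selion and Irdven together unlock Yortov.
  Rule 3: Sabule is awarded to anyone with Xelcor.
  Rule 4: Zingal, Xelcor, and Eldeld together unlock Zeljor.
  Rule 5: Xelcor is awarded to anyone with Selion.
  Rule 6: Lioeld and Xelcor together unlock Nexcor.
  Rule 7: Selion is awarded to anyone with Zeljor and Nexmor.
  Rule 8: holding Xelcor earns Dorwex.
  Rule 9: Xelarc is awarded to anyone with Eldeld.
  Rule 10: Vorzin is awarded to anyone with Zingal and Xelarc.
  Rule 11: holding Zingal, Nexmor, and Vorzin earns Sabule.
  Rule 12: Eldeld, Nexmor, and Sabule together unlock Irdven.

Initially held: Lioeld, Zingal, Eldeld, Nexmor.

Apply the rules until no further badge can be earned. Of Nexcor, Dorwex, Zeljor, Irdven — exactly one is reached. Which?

Irdven

With Eldeld, Xelarc is earned (Rule 9).
With Zingal and Xelarc, Vorzin is earned (Rule 10).
With Zingal, Nexmor, and Vorzin, Sabule is earned (Rule 11).
With Eldeld, Nexmor, and Sabule, Irdven is earned (Rule 12).
Dorwex would need Xelcor (Rule 8), but Xelcor is never earned. Zeljor would need Zingal, Xelcor, and Eldeld (Rule 4), but Xelcor is never earned. Nexcor would need Lioeld and Xelcor (Rule 6), but Xelcor is never earned.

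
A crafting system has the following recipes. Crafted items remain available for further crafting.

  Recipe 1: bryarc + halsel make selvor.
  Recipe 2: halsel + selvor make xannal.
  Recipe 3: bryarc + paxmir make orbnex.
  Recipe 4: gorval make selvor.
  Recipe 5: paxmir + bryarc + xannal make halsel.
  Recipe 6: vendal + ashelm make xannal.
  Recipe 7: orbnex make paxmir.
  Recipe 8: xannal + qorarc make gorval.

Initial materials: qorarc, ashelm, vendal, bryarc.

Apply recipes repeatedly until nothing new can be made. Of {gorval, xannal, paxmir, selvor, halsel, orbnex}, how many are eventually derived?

Using Recipe 6, vendal and ashelm make xannal.
Using Recipe 8, xannal and qorarc make gorval.
gorval → selvor (Recipe 4).
gorval: reached.
xannal: reached.
paxmir would need orbnex (Recipe 7), but orbnex is never obtained.
selvor: reached.
halsel would need paxmir, bryarc, and xannal (Recipe 5), but paxmir is never obtained.
orbnex would need bryarc and paxmir (Recipe 3), but paxmir is never obtained.
Reached: gorval, xannal, and selvor — 3 of the 6.

3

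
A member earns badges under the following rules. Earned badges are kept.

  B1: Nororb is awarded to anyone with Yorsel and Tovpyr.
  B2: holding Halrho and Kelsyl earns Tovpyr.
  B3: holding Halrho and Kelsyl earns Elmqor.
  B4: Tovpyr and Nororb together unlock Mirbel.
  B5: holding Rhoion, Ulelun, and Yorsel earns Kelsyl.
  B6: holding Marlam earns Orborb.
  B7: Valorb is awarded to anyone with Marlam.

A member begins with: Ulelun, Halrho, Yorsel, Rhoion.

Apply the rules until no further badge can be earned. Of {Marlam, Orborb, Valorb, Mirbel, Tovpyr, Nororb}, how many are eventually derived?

3

With Rhoion, Ulelun, and Yorsel, Kelsyl is earned (B5).
With Halrho and Kelsyl, Tovpyr is earned (B2).
With Yorsel and Tovpyr, Nororb is earned (B1).
With Tovpyr and Nororb, Mirbel is earned (B4).
No rule produces Marlam, and it is not given.
Orborb would need Marlam (B6), but Marlam is never earned.
Valorb would need Marlam (B7), but Marlam is never earned.
Mirbel: reached.
Tovpyr: reached.
Nororb: reached.
Reached: Mirbel, Tovpyr, and Nororb — 3 of the 6.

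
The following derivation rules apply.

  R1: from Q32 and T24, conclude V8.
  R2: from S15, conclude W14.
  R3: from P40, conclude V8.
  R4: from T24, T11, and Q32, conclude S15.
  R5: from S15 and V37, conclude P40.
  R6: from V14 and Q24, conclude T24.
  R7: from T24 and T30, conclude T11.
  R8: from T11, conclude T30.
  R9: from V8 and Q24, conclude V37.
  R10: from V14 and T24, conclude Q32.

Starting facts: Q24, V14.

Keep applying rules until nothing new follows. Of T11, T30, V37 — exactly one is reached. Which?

From V14 and Q24, R6 gives T24.
From V14 and T24, R10 gives Q32.
Q32 and T24 hold, so V8 follows (R1).
From V8 and Q24, R9 gives V37.
T30 would need T11 (R8), but T11 is never established. T11 would need T24 and T30 (R7), but T30 is never established.

V37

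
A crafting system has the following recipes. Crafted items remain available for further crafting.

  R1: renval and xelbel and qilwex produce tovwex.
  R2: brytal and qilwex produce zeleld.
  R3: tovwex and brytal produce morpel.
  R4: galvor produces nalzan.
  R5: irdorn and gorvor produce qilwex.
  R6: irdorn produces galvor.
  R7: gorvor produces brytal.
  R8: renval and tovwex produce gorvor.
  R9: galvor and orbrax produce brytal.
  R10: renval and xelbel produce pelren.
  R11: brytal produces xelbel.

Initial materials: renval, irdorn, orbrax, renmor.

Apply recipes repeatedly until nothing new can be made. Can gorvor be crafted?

gorvor would need renval and tovwex (R8), but tovwex is never obtained.

No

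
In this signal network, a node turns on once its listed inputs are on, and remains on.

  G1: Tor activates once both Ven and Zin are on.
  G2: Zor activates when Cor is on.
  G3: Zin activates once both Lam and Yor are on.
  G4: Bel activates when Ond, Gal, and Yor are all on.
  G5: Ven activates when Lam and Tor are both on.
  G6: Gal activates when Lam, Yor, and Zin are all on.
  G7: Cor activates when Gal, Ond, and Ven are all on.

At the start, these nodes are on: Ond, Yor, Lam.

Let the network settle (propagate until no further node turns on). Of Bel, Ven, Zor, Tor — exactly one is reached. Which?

Lam and Yor are on, so Zin activates (G3).
G6: Lam, Yor, and Zin on → Gal on.
Ond, Gal, and Yor are on, so Bel activates (G4).
Zor would need Cor (G2), but Cor never turns on. Ven would need Lam and Tor (G5), but Tor never turns on. Tor would need Ven and Zin (G1), but Ven never turns on.

Bel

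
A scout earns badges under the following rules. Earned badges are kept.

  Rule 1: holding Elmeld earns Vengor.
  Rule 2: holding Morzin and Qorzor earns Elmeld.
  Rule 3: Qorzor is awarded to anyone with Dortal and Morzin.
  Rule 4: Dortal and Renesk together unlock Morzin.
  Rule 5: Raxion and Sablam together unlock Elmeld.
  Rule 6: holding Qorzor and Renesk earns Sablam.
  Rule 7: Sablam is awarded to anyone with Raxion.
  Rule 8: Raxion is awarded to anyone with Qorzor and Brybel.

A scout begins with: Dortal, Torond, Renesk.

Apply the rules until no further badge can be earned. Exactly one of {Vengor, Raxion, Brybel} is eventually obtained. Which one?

With Dortal and Renesk, Morzin is earned (Rule 4).
With Dortal and Morzin, Qorzor is earned (Rule 3).
With Morzin and Qorzor, Elmeld is earned (Rule 2).
With Elmeld, Vengor is earned (Rule 1).
Raxion would need Qorzor and Brybel (Rule 8), but Brybel is never earned. No rule produces Brybel, and it is not given.

Vengor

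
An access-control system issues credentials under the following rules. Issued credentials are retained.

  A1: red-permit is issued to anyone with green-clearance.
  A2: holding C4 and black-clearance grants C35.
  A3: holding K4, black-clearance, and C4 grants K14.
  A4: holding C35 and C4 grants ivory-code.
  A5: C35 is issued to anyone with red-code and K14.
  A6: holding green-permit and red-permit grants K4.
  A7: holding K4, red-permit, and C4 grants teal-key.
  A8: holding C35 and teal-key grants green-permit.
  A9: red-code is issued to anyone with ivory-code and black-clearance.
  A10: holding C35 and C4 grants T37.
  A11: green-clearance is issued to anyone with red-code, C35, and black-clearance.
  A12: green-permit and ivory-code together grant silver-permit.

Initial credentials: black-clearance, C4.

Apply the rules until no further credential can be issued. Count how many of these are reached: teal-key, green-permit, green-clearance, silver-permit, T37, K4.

Holding C4 and black-clearance grants C35 (A2).
Holding C35 and C4 grants ivory-code (A4).
Holding C35 and C4 grants T37 (A10).
Holding ivory-code and black-clearance grants red-code (A9).
Holding red-code, C35, and black-clearance grants green-clearance (A11).
teal-key would need K4, red-permit, and C4 (A7), but K4 is never granted.
green-permit would need C35 and teal-key (A8), but teal-key is never granted.
green-clearance: reached.
silver-permit would need green-permit and ivory-code (A12), but green-permit is never granted.
T37: reached.
K4 would need green-permit and red-permit (A6), but green-permit is never granted.
Reached: green-clearance and T37 — 2 of the 6.

2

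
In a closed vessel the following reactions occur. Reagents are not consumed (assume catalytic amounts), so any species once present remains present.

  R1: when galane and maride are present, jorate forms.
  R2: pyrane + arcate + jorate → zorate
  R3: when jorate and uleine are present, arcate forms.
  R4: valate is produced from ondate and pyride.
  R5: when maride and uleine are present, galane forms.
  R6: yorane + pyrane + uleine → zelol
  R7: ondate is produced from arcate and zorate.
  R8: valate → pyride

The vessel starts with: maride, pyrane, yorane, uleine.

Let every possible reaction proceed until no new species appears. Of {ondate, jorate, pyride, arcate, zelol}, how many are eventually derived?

4

maride and uleine present → galane forms (R5).
yorane, pyrane, and uleine present → zelol forms (R6).
galane and maride present → jorate forms (R1).
jorate and uleine present → arcate forms (R3).
pyrane, arcate, and jorate present → zorate forms (R2).
arcate and zorate present → ondate forms (R7).
ondate: reached.
jorate: reached.
pyride would need valate (R8), but valate never forms.
arcate: reached.
zelol: reached.
Reached: ondate, jorate, arcate, and zelol — 4 of the 5.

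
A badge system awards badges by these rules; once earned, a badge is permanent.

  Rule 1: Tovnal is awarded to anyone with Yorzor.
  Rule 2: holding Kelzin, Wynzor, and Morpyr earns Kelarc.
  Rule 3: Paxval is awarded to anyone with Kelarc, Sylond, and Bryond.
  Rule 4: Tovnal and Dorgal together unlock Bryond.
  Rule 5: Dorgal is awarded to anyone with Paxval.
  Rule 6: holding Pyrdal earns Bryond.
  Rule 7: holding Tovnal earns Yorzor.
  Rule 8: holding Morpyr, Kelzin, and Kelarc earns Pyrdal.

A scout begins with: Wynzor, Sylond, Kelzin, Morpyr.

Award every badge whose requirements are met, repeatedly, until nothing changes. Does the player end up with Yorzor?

No

Yorzor would need Tovnal (Rule 7), but Tovnal is never earned.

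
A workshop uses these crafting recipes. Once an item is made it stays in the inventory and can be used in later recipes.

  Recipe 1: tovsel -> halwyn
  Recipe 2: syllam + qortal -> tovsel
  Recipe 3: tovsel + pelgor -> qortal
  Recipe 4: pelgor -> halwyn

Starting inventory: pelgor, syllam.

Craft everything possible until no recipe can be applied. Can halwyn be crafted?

pelgor -> halwyn (Recipe 4).

Yes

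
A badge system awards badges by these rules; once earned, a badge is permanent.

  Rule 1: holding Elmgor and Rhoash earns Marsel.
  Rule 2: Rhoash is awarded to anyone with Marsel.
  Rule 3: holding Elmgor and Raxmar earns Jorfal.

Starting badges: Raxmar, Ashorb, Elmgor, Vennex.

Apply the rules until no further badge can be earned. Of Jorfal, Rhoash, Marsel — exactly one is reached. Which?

With Elmgor and Raxmar, Jorfal is earned (Rule 3).
Rhoash would need Marsel (Rule 2), but Marsel is never earned. Marsel would need Elmgor and Rhoash (Rule 1), but Rhoash is never earned.

Jorfal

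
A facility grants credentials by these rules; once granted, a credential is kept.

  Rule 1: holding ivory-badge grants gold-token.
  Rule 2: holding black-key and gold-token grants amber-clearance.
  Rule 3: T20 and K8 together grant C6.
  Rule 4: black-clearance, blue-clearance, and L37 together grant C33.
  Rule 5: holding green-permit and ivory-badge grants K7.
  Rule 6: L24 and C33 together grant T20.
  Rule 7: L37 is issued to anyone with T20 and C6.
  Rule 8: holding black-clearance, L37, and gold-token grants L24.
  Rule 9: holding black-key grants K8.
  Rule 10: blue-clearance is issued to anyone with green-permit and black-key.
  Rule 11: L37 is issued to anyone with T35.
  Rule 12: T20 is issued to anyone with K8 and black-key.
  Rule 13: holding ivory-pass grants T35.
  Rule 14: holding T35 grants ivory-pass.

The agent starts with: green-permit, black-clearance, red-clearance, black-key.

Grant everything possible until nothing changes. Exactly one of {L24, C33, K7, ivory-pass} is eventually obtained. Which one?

C33

Holding black-key grants K8 (Rule 9).
Holding green-permit and black-key grants blue-clearance (Rule 10).
Holding K8 and black-key grants T20 (Rule 12).
Holding T20 and K8 grants C6 (Rule 3).
Holding T20 and C6 grants L37 (Rule 7).
Holding black-clearance, blue-clearance, and L37 grants C33 (Rule 4).
K7 would need green-permit and ivory-badge (Rule 5), but ivory-badge is never granted. ivory-pass would need T35 (Rule 14), but T35 is never granted. L24 would need black-clearance, L37, and gold-token (Rule 8), but gold-token is never granted.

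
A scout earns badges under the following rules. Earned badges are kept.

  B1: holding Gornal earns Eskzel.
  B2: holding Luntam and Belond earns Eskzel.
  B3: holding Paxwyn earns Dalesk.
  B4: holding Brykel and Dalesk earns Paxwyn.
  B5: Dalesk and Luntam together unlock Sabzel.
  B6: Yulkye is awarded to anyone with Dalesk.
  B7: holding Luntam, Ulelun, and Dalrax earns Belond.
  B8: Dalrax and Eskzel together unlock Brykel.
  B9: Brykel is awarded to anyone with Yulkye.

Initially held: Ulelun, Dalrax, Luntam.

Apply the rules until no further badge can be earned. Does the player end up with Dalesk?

No

Dalesk would need Paxwyn (B3), but Paxwyn is never earned.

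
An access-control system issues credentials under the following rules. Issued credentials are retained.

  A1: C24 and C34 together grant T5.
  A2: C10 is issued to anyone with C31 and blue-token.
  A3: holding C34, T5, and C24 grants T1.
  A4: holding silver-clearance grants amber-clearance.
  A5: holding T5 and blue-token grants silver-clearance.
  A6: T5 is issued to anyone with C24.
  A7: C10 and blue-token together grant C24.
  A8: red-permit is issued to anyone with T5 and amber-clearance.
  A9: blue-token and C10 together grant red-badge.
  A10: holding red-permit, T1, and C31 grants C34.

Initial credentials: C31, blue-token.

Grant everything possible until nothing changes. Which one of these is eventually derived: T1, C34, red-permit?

Holding C31 and blue-token grants C10 (A2).
Holding C10 and blue-token grants C24 (A7).
Holding C24 grants T5 (A6).
Holding T5 and blue-token grants silver-clearance (A5).
Holding silver-clearance grants amber-clearance (A4).
Holding T5 and amber-clearance grants red-permit (A8).
T1 would need C34, T5, and C24 (A3), but C34 is never granted. C34 would need red-permit, T1, and C31 (A10), but T1 is never granted.

red-permit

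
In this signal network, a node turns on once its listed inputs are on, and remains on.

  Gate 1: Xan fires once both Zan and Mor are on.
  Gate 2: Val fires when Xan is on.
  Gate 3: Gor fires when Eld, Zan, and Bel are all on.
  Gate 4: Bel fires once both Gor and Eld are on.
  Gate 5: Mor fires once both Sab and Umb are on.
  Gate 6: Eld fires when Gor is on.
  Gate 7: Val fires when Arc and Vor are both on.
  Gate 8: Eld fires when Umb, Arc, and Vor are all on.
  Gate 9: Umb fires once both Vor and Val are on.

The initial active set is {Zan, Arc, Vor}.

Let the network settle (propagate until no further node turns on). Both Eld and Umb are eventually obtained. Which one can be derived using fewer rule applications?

Umb

Umb: Gate 7: Arc and Vor on → Val on. Gate 9: Vor and Val on → Umb on. [2 rule applications]
Eld: Gate 7: Arc and Vor on → Val on. Vor and Val are on, so Umb fires (Gate 9). Umb, Arc, and Vor are on, so Eld fires (Gate 8). [3 rule applications]
Umb needs fewer.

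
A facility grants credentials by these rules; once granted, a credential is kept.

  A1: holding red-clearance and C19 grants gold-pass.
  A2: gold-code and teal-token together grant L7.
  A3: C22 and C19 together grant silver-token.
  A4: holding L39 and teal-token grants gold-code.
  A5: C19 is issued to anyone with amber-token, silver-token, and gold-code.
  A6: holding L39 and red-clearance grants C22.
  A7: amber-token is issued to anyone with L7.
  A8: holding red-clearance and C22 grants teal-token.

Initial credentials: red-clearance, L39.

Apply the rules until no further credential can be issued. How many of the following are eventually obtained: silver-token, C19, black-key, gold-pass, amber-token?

Holding L39 and red-clearance grants C22 (A6).
Holding red-clearance and C22 grants teal-token (A8).
Holding L39 and teal-token grants gold-code (A4).
Holding gold-code and teal-token grants L7 (A2).
Holding L7 grants amber-token (A7).
silver-token would need C22 and C19 (A3), but C19 is never granted.
C19 would need amber-token, silver-token, and gold-code (A5), but silver-token is never granted.
No rule produces black-key, and it is not given.
gold-pass would need red-clearance and C19 (A1), but C19 is never granted.
amber-token: reached.
Reached: amber-token — 1 of the 5.

1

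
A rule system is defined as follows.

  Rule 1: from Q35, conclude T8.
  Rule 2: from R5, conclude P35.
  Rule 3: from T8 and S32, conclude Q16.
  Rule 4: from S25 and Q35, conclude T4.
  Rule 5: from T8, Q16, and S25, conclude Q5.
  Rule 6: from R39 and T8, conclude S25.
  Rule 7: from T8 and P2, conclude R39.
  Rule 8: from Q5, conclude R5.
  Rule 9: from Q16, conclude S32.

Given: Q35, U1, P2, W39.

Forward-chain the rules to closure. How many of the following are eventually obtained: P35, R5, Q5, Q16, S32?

0

P35 would need R5 (Rule 2), but R5 is never established.
R5 would need Q5 (Rule 8), but Q5 is never established.
Q5 would need T8, Q16, and S25 (Rule 5), but Q16 is never established.
Q16 would need T8 and S32 (Rule 3), but S32 is never established.
S32 would need Q16 (Rule 9), but Q16 is never established.
None of the 5 are reached.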